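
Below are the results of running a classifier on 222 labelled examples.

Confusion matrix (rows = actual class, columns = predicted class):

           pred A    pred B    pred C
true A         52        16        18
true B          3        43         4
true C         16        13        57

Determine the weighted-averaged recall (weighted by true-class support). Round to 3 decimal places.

0.685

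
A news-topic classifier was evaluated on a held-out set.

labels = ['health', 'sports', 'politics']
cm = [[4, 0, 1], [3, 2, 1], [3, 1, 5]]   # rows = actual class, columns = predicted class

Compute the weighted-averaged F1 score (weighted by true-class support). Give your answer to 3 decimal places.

0.548

Per-class F1 score (2·TP/(2·TP+FP+FN)):
  health: TP=4, FP=3+3=6, FN=0+1=1 → 8/15 = 0.5333
  sports: TP=2, FP=0+1=1, FN=3+1=4 → 4/9 = 0.4444
  politics: TP=5, FP=1+1=2, FN=3+1=4 → 10/16 = 0.6250
Weighted-F1 score = Σ (supportᵢ/N)·F1 scoreᵢ with N=20: (5/20)·0.5333 + (6/20)·0.4444 + (9/20)·0.6250 = 0.548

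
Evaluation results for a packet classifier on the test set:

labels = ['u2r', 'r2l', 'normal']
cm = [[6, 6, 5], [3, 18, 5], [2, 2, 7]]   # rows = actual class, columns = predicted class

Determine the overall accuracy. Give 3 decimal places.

0.574

Accuracy = trace / total = (6+18+7=31) / 54 = 31/54 = 0.574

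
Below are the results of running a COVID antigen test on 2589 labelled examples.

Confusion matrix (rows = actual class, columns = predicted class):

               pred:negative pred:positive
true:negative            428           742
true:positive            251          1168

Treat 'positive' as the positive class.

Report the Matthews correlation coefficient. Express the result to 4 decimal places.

MCC = (TP·TN − FP·FN) / √((TP+FP)(TP+FN)(TN+FP)(TN+FN))
Numerator = 1168·428 − 742·251 = 313662
Denominator = √(1910·1419·1170·679) = √2153135684700 = 1467356.6999
MCC = 313662 / 1467356.6999 = 0.2138

0.2138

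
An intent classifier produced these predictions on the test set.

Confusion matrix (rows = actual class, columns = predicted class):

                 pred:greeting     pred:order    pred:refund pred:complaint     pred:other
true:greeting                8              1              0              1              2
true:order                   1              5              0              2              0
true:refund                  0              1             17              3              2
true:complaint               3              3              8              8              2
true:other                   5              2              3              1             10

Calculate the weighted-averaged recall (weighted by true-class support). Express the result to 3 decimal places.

0.545

Per-class recall (TP/(TP+FN)):
  greeting: TP=8, FN=1+0+1+2=4 → 8/12 = 0.6667
  order: TP=5, FN=1+0+2+0=3 → 5/8 = 0.6250
  refund: TP=17, FN=0+1+3+2=6 → 17/23 = 0.7391
  complaint: TP=8, FN=3+3+8+2=16 → 8/24 = 0.3333
  other: TP=10, FN=5+2+3+1=11 → 10/21 = 0.4762
Weighted-recall = Σ (supportᵢ/N)·recallᵢ with N=88: (12/88)·0.6667 + (8/88)·0.6250 + (23/88)·0.7391 + (24/88)·0.3333 + (21/88)·0.4762 = 0.545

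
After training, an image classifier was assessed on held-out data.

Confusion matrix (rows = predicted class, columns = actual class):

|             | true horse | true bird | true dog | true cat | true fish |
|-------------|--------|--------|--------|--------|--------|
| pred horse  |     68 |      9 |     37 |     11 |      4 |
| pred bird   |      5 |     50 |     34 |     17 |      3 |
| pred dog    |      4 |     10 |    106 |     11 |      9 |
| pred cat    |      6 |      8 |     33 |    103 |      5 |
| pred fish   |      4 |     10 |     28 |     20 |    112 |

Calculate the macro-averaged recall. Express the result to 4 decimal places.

Per-class recall (TP/(TP+FN)):
  horse: TP=68, FN=5+4+6+4=19 → 68/87 = 0.78161
  bird: TP=50, FN=9+10+8+10=37 → 50/87 = 0.57471
  dog: TP=106, FN=37+34+33+28=132 → 106/238 = 0.44538
  cat: TP=103, FN=11+17+11+20=59 → 103/162 = 0.63580
  fish: TP=112, FN=4+3+9+5=21 → 112/133 = 0.84211
Macro-recall = mean = (0.78161 + 0.57471 + 0.44538 + 0.63580 + 0.84211) / 5 = 0.6559

0.6559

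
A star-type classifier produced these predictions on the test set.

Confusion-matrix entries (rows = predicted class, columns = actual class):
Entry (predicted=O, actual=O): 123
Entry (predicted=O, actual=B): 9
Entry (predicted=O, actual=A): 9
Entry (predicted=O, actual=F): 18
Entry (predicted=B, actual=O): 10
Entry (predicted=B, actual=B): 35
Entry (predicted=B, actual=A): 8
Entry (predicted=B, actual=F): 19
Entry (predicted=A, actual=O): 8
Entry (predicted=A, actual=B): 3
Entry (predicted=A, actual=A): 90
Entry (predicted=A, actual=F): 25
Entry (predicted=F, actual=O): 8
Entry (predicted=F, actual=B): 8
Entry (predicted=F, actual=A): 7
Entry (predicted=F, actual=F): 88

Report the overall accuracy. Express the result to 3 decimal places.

Accuracy = trace / total = (123+35+90+88=336) / 468 = 336/468 = 0.718

0.718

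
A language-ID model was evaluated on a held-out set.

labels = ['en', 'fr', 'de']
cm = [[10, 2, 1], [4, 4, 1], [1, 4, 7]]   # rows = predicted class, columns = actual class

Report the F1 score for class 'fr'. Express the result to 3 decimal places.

0.421

Treat 'fr' as positive and all other classes as negative.
F1 score = 2·TP/(2·TP+FP+FN).
fr: TP=4, FP=4+1=5, FN=2+4=6 → 8/19 = 0.4211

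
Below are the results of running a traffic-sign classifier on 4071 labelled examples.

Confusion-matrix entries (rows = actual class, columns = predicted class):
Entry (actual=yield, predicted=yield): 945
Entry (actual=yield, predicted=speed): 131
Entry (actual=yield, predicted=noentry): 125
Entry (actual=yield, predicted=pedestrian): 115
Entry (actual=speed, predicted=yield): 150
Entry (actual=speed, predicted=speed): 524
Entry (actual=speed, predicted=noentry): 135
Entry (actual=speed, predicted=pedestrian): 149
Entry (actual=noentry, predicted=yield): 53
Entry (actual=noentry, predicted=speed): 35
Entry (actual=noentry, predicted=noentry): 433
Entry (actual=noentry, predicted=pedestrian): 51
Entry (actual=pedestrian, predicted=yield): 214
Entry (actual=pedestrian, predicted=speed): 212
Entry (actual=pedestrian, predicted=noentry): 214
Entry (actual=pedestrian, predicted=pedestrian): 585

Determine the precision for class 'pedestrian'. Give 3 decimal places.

Take TP from the diagonal, FP from the rest of the 'pedestrian' prediction marginal, FN from the rest of the 'pedestrian' actual marginal.
precision = TP/(TP+FP).
pedestrian: TP=585, FP=115+149+51=315 → 585/900 = 0.6500

0.650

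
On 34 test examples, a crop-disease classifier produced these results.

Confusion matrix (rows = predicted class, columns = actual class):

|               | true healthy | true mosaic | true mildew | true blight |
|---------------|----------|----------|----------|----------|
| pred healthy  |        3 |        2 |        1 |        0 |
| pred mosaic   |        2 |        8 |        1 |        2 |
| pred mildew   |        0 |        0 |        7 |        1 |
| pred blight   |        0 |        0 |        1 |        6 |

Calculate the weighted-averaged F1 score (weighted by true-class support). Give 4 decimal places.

Per-class F1 score (2·TP/(2·TP+FP+FN)):
  healthy: TP=3, FP=2+1+0=3, FN=2+0+0=2 → 6/11 = 0.54545
  mosaic: TP=8, FP=2+1+2=5, FN=2+0+0=2 → 16/23 = 0.69565
  mildew: TP=7, FP=0+0+1=1, FN=1+1+1=3 → 14/18 = 0.77778
  blight: TP=6, FP=0+0+1=1, FN=0+2+1=3 → 12/16 = 0.75000
Weighted-F1 score = Σ (supportᵢ/N)·F1 scoreᵢ with N=34: (5/34)·0.54545 + (10/34)·0.69565 + (10/34)·0.77778 + (9/34)·0.75000 = 0.7121

0.7121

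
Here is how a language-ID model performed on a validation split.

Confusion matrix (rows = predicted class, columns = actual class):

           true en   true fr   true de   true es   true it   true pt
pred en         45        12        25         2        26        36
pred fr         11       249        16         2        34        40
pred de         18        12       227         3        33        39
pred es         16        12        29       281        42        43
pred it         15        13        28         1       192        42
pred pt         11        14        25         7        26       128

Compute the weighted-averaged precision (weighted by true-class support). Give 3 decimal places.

0.641

Per-class precision (TP/(TP+FP)):
  en: TP=45, FP=12+25+2+26+36=101 → 45/146 = 0.3082
  fr: TP=249, FP=11+16+2+34+40=103 → 249/352 = 0.7074
  de: TP=227, FP=18+12+3+33+39=105 → 227/332 = 0.6837
  es: TP=281, FP=16+12+29+42+43=142 → 281/423 = 0.6643
  it: TP=192, FP=15+13+28+1+42=99 → 192/291 = 0.6598
  pt: TP=128, FP=11+14+25+7+26=83 → 128/211 = 0.6066
Weighted-precision = Σ (supportᵢ/N)·precisionᵢ with N=1755: (116/1755)·0.3082 + (312/1755)·0.7074 + (350/1755)·0.6837 + (296/1755)·0.6643 + (353/1755)·0.6598 + (328/1755)·0.6066 = 0.641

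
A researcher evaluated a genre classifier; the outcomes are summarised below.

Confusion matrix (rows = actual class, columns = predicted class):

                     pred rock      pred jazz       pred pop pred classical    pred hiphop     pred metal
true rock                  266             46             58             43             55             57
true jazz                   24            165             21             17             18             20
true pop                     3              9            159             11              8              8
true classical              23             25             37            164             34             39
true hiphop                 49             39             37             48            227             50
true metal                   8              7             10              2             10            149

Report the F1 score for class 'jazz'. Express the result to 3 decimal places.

0.594

One-vs-rest for 'jazz': TP = diagonal; FP = other classes predicted 'jazz'; FN = 'jazz' predicted as other.
F1 score = 2·TP/(2·TP+FP+FN).
jazz: TP=165, FP=46+9+25+39+7=126, FN=24+21+17+18+20=100 → 330/556 = 0.5935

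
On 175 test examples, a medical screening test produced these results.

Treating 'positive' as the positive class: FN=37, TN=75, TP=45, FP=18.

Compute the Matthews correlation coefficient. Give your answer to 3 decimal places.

0.369

MCC = (TP·TN − FP·FN) / √((TP+FP)(TP+FN)(TN+FP)(TN+FN))
Numerator = 45·75 − 18·37 = 2709
Denominator = √(63·82·93·112) = √53809056 = 7335.4656
MCC = 2709 / 7335.4656 = 0.369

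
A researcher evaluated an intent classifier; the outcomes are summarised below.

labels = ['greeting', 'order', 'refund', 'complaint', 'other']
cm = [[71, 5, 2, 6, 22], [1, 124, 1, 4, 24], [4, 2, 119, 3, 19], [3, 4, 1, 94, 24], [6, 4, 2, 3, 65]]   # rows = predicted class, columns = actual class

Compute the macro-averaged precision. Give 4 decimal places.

0.7686

Per-class precision (TP/(TP+FP)):
  greeting: TP=71, FP=5+2+6+22=35 → 71/106 = 0.66981
  order: TP=124, FP=1+1+4+24=30 → 124/154 = 0.80519
  refund: TP=119, FP=4+2+3+19=28 → 119/147 = 0.80952
  complaint: TP=94, FP=3+4+1+24=32 → 94/126 = 0.74603
  other: TP=65, FP=6+4+2+3=15 → 65/80 = 0.81250
Macro-precision = mean = (0.66981 + 0.80519 + 0.80952 + 0.74603 + 0.81250) / 5 = 0.7686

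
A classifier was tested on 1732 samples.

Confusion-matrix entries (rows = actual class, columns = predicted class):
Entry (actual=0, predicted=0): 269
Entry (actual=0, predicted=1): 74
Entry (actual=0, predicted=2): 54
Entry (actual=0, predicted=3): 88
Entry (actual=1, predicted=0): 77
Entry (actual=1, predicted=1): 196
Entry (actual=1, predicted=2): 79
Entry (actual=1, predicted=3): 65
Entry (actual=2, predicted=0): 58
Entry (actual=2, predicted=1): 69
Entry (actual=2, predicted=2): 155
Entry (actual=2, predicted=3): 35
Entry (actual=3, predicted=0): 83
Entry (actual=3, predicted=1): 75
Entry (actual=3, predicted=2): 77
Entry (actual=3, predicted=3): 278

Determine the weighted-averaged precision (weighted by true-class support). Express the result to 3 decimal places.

Per-class precision (TP/(TP+FP)):
  0: TP=269, FP=77+58+83=218 → 269/487 = 0.5524
  1: TP=196, FP=74+69+75=218 → 196/414 = 0.4734
  2: TP=155, FP=54+79+77=210 → 155/365 = 0.4247
  3: TP=278, FP=88+65+35=188 → 278/466 = 0.5966
Weighted-precision = Σ (supportᵢ/N)·precisionᵢ with N=1732: (485/1732)·0.5524 + (417/1732)·0.4734 + (317/1732)·0.4247 + (513/1732)·0.5966 = 0.523

0.523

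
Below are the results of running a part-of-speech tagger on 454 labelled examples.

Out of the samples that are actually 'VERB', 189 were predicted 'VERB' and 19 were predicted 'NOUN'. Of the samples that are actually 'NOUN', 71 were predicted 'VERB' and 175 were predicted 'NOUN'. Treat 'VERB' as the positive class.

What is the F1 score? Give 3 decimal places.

0.808

Precision = TP/(TP+FP) = 189/260 = 0.7269
Recall = TP/(TP+FN) = 189/208 = 0.9087
F1 = 2·TP/(2·TP+FP+FN) = 378/468 = 0.808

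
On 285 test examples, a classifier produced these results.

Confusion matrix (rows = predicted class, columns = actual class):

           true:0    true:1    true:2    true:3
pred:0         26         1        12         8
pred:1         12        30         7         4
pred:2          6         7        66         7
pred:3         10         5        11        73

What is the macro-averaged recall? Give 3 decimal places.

0.665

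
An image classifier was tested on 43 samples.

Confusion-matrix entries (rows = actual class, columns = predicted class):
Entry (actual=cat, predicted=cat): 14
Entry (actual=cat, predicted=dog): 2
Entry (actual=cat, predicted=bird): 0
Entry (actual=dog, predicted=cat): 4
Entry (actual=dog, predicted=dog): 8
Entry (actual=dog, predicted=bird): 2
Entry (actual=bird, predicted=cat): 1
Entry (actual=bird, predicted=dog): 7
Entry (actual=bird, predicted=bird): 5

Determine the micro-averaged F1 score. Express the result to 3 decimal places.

Micro-averaging pools counts across classes: ΣTP=27, ΣFP=16, ΣFN=16.
Micro-F1 score = 2·TP/(2·TP+FP+FN) on pooled counts = 0.628 (equals overall accuracy in single-label multiclass).

0.628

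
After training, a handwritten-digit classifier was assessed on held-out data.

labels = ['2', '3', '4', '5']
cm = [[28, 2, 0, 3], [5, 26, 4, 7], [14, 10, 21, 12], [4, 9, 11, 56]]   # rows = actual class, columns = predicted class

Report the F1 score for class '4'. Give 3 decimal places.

0.452

One-vs-rest for '4': TP = diagonal; FP = other classes predicted '4'; FN = '4' predicted as other.
F1 score = 2·TP/(2·TP+FP+FN).
4: TP=21, FP=0+4+11=15, FN=14+10+12=36 → 42/93 = 0.4516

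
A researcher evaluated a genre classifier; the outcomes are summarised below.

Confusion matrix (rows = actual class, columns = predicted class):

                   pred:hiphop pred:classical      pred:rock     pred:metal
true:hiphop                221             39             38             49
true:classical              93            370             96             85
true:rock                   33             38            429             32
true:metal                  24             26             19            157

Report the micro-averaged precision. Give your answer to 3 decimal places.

Micro-averaging pools counts across classes: ΣTP=1177, ΣFP=572, ΣFN=572.
Micro-precision = TP/(TP+FP) on pooled counts = 0.673 (equals overall accuracy in single-label multiclass).

0.673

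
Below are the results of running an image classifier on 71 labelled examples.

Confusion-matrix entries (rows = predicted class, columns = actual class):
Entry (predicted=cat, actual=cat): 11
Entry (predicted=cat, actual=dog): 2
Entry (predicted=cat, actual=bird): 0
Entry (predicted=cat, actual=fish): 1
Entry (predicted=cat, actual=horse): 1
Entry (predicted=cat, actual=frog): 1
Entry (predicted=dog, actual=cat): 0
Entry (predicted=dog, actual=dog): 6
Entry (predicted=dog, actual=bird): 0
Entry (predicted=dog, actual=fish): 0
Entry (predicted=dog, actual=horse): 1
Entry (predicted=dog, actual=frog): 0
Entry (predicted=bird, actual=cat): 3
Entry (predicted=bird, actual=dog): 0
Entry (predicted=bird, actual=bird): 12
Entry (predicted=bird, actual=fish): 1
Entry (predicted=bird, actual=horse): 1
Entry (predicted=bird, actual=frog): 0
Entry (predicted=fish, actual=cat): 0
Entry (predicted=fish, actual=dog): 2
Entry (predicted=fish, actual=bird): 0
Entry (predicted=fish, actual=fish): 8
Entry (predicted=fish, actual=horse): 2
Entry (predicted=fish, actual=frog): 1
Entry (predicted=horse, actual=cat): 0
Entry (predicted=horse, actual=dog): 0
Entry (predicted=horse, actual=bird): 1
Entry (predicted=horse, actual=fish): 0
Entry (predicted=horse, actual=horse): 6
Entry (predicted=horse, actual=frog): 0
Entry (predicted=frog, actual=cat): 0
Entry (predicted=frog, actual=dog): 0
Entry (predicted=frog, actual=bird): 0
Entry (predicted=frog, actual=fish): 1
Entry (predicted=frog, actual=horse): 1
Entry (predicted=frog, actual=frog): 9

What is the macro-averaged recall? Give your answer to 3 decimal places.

Per-class recall (TP/(TP+FN)):
  cat: TP=11, FN=0+3+0+0+0=3 → 11/14 = 0.7857
  dog: TP=6, FN=2+0+2+0+0=4 → 6/10 = 0.6000
  bird: TP=12, FN=0+0+0+1+0=1 → 12/13 = 0.9231
  fish: TP=8, FN=1+0+1+0+1=3 → 8/11 = 0.7273
  horse: TP=6, FN=1+1+1+2+1=6 → 6/12 = 0.5000
  frog: TP=9, FN=1+0+0+1+0=2 → 9/11 = 0.8182
Macro-recall = mean = (0.7857 + 0.6000 + 0.9231 + 0.7273 + 0.5000 + 0.8182) / 6 = 0.726

0.726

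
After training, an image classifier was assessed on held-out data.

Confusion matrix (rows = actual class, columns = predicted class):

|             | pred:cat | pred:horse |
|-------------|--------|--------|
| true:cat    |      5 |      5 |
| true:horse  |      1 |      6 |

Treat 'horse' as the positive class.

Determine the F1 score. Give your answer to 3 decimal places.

Precision = TP/(TP+FP) = 6/11 = 0.5455
Recall = TP/(TP+FN) = 6/7 = 0.8571
F1 = 2·TP/(2·TP+FP+FN) = 12/18 = 0.667

0.667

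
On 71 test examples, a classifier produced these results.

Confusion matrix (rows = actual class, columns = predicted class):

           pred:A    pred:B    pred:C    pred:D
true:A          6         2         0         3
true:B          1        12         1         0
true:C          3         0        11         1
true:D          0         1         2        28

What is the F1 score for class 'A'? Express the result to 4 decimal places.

F1 score = 2·TP/(2·TP+FP+FN).
A: TP=6, FP=1+3+0=4, FN=2+0+3=5 → 12/21 = 0.57143

0.5714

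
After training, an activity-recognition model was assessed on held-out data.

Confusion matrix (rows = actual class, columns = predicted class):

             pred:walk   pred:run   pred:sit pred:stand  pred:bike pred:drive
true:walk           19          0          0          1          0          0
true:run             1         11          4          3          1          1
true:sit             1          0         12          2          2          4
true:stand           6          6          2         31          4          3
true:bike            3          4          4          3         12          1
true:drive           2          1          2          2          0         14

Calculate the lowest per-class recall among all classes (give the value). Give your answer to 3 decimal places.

Per-class recall (TP/(TP+FN)):
  walk: TP=19, FN=0+0+1+0+0=1 → 19/20 = 0.9500
  run: TP=11, FN=1+4+3+1+1=10 → 11/21 = 0.5238
  sit: TP=12, FN=1+0+2+2+4=9 → 12/21 = 0.5714
  stand: TP=31, FN=6+6+2+4+3=21 → 31/52 = 0.5962
  bike: TP=12, FN=3+4+4+3+1=15 → 12/27 = 0.4444
  drive: TP=14, FN=2+1+2+2+0=7 → 14/21 = 0.6667
Lowest is class 'bike' with recall = 0.444.

0.444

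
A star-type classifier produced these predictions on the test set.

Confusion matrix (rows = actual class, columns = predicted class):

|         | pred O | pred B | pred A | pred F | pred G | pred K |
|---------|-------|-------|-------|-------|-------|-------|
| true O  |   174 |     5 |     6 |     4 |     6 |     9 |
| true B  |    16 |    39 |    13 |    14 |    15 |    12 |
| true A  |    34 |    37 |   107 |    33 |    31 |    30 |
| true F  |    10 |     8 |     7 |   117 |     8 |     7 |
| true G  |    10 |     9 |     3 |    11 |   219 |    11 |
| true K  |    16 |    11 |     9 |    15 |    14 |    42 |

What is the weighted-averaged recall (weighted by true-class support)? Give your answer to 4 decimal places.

Per-class recall (TP/(TP+FN)):
  O: TP=174, FN=5+6+4+6+9=30 → 174/204 = 0.85294
  B: TP=39, FN=16+13+14+15+12=70 → 39/109 = 0.35780
  A: TP=107, FN=34+37+33+31+30=165 → 107/272 = 0.39338
  F: TP=117, FN=10+8+7+8+7=40 → 117/157 = 0.74522
  G: TP=219, FN=10+9+3+11+11=44 → 219/263 = 0.83270
  K: TP=42, FN=16+11+9+15+14=65 → 42/107 = 0.39252
Weighted-recall = Σ (supportᵢ/N)·recallᵢ with N=1112: (204/1112)·0.85294 + (109/1112)·0.35780 + (272/1112)·0.39338 + (157/1112)·0.74522 + (263/1112)·0.83270 + (107/1112)·0.39252 = 0.6277

0.6277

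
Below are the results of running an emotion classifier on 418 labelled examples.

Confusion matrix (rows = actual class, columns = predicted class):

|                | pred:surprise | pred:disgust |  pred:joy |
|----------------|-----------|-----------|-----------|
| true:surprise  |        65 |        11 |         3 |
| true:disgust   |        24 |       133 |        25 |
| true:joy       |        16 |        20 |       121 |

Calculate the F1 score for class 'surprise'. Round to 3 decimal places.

0.707

F1 score = 2·TP/(2·TP+FP+FN).
surprise: TP=65, FP=24+16=40, FN=11+3=14 → 130/184 = 0.7065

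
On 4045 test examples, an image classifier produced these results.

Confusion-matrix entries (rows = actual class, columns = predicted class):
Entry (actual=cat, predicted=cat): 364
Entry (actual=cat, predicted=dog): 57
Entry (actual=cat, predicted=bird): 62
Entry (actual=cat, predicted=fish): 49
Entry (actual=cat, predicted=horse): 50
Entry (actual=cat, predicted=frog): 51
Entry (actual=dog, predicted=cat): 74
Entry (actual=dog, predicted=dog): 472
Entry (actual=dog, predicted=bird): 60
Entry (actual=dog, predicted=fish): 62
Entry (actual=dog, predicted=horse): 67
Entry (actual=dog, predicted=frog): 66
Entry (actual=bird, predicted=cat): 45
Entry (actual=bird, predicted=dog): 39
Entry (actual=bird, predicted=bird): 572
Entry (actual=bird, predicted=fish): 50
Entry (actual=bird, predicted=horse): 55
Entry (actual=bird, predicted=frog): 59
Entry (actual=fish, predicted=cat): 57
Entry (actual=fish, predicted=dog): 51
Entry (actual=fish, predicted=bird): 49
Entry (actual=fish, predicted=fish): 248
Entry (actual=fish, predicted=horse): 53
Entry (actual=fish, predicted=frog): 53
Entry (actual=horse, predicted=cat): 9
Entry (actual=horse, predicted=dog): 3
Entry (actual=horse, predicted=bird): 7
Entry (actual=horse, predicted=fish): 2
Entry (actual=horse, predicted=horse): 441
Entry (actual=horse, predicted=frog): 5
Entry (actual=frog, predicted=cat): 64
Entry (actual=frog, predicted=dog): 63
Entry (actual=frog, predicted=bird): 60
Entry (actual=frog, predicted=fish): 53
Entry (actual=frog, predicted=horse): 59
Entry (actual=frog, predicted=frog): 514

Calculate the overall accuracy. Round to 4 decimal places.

0.6455

Accuracy = trace / total = (364+472+572+248+441+514=2611) / 4045 = 2611/4045 = 0.6455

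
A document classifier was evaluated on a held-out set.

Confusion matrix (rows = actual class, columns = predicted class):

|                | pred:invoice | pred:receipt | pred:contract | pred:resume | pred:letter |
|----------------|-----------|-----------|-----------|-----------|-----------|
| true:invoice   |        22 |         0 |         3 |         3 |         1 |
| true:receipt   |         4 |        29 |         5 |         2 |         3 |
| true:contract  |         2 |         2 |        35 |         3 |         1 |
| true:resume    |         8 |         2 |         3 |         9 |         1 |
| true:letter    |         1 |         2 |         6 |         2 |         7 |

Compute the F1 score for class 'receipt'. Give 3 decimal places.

0.744

Take TP from the diagonal, FP from the rest of the 'receipt' prediction marginal, FN from the rest of the 'receipt' actual marginal.
F1 score = 2·TP/(2·TP+FP+FN).
receipt: TP=29, FP=0+2+2+2=6, FN=4+5+2+3=14 → 58/78 = 0.7436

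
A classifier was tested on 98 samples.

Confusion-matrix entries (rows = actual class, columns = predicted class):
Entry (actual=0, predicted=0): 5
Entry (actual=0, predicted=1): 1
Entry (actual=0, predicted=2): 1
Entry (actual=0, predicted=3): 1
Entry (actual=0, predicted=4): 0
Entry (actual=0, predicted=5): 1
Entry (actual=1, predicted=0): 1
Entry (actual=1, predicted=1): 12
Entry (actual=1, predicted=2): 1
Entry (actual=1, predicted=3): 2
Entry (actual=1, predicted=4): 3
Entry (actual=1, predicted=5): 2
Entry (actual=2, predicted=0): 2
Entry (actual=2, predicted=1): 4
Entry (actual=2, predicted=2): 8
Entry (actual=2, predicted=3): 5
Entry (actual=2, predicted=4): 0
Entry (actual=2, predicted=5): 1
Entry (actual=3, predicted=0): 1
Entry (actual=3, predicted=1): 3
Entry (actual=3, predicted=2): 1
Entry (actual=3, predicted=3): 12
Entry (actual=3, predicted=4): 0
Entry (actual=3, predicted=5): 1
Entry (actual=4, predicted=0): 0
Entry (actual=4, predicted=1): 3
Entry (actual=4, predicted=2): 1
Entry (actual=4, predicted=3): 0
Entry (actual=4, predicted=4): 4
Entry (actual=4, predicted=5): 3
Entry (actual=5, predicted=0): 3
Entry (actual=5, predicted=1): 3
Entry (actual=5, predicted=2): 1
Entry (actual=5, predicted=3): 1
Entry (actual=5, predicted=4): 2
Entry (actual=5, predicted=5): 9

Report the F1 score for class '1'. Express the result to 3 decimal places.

F1 score = 2·TP/(2·TP+FP+FN).
1: TP=12, FP=1+4+3+3+3=14, FN=1+1+2+3+2=9 → 24/47 = 0.5106

0.511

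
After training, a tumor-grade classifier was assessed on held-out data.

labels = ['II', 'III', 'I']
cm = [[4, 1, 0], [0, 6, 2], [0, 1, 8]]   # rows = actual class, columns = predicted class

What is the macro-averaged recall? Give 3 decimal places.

0.813

Per-class recall (TP/(TP+FN)):
  II: TP=4, FN=1+0=1 → 4/5 = 0.8000
  III: TP=6, FN=0+2=2 → 6/8 = 0.7500
  I: TP=8, FN=0+1=1 → 8/9 = 0.8889
Macro-recall = mean = (0.8000 + 0.7500 + 0.8889) / 3 = 0.813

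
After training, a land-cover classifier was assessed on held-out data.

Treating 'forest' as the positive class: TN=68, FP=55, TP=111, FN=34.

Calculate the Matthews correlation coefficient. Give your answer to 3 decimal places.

MCC = (TP·TN − FP·FN) / √((TP+FP)(TP+FN)(TN+FP)(TN+FN))
Numerator = 111·68 − 55·34 = 5678
Denominator = √(166·145·123·102) = √301982220 = 17377.6356
MCC = 5678 / 17377.6356 = 0.327

0.327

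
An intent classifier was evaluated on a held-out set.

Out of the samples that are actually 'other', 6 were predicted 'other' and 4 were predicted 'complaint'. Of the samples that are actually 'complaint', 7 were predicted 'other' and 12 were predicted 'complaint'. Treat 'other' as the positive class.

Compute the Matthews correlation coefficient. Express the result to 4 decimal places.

0.2213

MCC = (TP·TN − FP·FN) / √((TP+FP)(TP+FN)(TN+FP)(TN+FN))
Numerator = 6·12 − 7·4 = 44
Denominator = √(13·10·19·16) = √39520 = 198.7964
MCC = 44 / 198.7964 = 0.2213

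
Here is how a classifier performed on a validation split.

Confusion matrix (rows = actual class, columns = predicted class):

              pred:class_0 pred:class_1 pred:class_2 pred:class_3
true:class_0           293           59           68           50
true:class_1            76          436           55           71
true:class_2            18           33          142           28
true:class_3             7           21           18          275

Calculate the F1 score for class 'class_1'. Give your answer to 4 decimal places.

0.7346

Take TP from the diagonal, FP from the rest of the 'class_1' prediction marginal, FN from the rest of the 'class_1' actual marginal.
F1 score = 2·TP/(2·TP+FP+FN).
class_1: TP=436, FP=59+33+21=113, FN=76+55+71=202 → 872/1187 = 0.73463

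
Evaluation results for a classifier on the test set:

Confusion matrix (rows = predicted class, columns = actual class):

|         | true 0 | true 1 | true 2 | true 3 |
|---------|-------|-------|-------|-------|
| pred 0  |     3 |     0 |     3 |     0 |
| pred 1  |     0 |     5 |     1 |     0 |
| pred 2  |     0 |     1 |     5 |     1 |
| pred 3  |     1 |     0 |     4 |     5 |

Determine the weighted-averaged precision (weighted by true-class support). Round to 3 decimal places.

Per-class precision (TP/(TP+FP)):
  0: TP=3, FP=0+3+0=3 → 3/6 = 0.5000
  1: TP=5, FP=0+1+0=1 → 5/6 = 0.8333
  2: TP=5, FP=0+1+1=2 → 5/7 = 0.7143
  3: TP=5, FP=1+0+4=5 → 5/10 = 0.5000
Weighted-precision = Σ (supportᵢ/N)·precisionᵢ with N=29: (4/29)·0.5000 + (6/29)·0.8333 + (13/29)·0.7143 + (6/29)·0.5000 = 0.665

0.665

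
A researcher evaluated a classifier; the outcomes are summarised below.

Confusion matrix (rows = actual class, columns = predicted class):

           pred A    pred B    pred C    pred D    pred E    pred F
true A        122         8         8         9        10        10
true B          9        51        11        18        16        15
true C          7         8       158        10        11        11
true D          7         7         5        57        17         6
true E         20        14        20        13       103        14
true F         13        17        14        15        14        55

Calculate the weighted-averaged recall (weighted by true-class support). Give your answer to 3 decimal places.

0.605

Per-class recall (TP/(TP+FN)):
  A: TP=122, FN=8+8+9+10+10=45 → 122/167 = 0.7305
  B: TP=51, FN=9+11+18+16+15=69 → 51/120 = 0.4250
  C: TP=158, FN=7+8+10+11+11=47 → 158/205 = 0.7707
  D: TP=57, FN=7+7+5+17+6=42 → 57/99 = 0.5758
  E: TP=103, FN=20+14+20+13+14=81 → 103/184 = 0.5598
  F: TP=55, FN=13+17+14+15+14=73 → 55/128 = 0.4297
Weighted-recall = Σ (supportᵢ/N)·recallᵢ with N=903: (167/903)·0.7305 + (120/903)·0.4250 + (205/903)·0.7707 + (99/903)·0.5758 + (184/903)·0.5598 + (128/903)·0.4297 = 0.605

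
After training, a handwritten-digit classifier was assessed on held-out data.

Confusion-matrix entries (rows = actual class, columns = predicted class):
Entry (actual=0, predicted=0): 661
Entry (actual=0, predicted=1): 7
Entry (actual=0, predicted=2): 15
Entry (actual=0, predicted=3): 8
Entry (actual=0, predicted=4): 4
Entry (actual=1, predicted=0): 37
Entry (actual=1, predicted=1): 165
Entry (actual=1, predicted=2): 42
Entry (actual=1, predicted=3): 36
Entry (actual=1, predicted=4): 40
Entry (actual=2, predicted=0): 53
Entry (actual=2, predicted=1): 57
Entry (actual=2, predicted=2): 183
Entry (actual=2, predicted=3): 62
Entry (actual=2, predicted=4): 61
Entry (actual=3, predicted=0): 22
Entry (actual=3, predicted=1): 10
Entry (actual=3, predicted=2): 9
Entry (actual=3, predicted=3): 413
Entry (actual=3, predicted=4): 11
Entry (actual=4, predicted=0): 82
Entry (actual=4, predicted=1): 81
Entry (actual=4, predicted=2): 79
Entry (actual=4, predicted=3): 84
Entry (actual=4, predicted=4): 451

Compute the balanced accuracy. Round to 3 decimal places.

0.675

Balanced accuracy = mean of per-class recall.
  0: recall = 661/695 = 0.9511
  1: recall = 165/320 = 0.5156
  2: recall = 183/416 = 0.4399
  3: recall = 413/465 = 0.8882
  4: recall = 451/777 = 0.5804
Mean = (0.9511 + 0.5156 + 0.4399 + 0.8882 + 0.5804) / 5 = 0.675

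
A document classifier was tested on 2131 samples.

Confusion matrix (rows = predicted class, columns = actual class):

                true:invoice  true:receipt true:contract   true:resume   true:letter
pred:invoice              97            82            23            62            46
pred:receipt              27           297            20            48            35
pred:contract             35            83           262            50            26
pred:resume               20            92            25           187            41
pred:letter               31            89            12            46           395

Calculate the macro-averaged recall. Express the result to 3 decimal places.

Per-class recall (TP/(TP+FN)):
  invoice: TP=97, FN=27+35+20+31=113 → 97/210 = 0.4619
  receipt: TP=297, FN=82+83+92+89=346 → 297/643 = 0.4619
  contract: TP=262, FN=23+20+25+12=80 → 262/342 = 0.7661
  resume: TP=187, FN=62+48+50+46=206 → 187/393 = 0.4758
  letter: TP=395, FN=46+35+26+41=148 → 395/543 = 0.7274
Macro-recall = mean = (0.4619 + 0.4619 + 0.7661 + 0.4758 + 0.7274) / 5 = 0.579

0.579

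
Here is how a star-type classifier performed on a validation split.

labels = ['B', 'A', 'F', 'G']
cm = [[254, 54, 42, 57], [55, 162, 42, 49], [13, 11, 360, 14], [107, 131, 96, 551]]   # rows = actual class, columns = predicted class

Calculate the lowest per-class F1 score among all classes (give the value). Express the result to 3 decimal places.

0.486

Per-class F1 score (2·TP/(2·TP+FP+FN)):
  B: TP=254, FP=55+13+107=175, FN=54+42+57=153 → 508/836 = 0.6077
  A: TP=162, FP=54+11+131=196, FN=55+42+49=146 → 324/666 = 0.4865
  F: TP=360, FP=42+42+96=180, FN=13+11+14=38 → 720/938 = 0.7676
  G: TP=551, FP=57+49+14=120, FN=107+131+96=334 → 1102/1556 = 0.7082
Lowest is class 'A' with F1 score = 0.486.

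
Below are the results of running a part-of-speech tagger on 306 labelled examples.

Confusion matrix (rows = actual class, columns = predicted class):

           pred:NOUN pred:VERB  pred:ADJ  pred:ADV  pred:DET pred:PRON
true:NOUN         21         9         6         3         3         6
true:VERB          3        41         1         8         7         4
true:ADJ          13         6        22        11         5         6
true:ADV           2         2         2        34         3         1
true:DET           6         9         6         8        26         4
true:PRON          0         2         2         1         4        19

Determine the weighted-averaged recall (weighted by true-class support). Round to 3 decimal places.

Per-class recall (TP/(TP+FN)):
  NOUN: TP=21, FN=9+6+3+3+6=27 → 21/48 = 0.4375
  VERB: TP=41, FN=3+1+8+7+4=23 → 41/64 = 0.6406
  ADJ: TP=22, FN=13+6+11+5+6=41 → 22/63 = 0.3492
  ADV: TP=34, FN=2+2+2+3+1=10 → 34/44 = 0.7727
  DET: TP=26, FN=6+9+6+8+4=33 → 26/59 = 0.4407
  PRON: TP=19, FN=0+2+2+1+4=9 → 19/28 = 0.6786
Weighted-recall = Σ (supportᵢ/N)·recallᵢ with N=306: (48/306)·0.4375 + (64/306)·0.6406 + (63/306)·0.3492 + (44/306)·0.7727 + (59/306)·0.4407 + (28/306)·0.6786 = 0.533

0.533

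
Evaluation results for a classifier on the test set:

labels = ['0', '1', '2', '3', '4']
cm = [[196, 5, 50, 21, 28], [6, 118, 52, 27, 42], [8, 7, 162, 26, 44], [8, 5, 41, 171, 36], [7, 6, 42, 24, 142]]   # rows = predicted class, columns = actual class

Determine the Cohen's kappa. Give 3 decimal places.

Observed agreement pₒ = trace/N = 789/1274 = 0.6193
Expected agreement pₑ = Σ (rowᵢ·colᵢ)/N² = (225·300 + 141·245 + 347·247 + 269·261 + 292·221)/1274² = 0.1987
κ = (pₒ − pₑ)/(1 − pₑ) = (0.6193 − 0.1987)/(1 − 0.1987) = 0.525

0.525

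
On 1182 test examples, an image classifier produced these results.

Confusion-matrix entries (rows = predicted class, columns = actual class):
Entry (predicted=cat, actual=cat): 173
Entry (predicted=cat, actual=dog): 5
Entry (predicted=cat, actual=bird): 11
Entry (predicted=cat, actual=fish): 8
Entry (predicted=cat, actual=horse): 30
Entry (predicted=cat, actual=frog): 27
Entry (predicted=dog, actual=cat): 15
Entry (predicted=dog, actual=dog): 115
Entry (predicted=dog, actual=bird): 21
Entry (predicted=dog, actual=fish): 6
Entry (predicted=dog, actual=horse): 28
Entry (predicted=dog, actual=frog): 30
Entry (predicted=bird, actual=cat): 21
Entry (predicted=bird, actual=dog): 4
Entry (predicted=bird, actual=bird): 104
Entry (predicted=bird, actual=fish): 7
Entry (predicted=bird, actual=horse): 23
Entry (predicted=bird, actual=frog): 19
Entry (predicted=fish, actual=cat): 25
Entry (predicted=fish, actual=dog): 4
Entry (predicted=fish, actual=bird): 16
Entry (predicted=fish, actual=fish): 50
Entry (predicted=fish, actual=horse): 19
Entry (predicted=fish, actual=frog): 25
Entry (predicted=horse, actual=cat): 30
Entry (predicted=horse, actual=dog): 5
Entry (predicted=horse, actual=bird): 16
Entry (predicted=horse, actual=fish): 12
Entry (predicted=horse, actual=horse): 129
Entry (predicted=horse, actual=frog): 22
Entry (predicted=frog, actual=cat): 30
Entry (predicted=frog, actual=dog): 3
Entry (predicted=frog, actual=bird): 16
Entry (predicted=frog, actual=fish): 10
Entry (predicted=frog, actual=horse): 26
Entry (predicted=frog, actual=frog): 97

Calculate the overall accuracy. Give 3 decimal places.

0.565

Accuracy = trace / total = (173+115+104+50+129+97=668) / 1182 = 668/1182 = 0.565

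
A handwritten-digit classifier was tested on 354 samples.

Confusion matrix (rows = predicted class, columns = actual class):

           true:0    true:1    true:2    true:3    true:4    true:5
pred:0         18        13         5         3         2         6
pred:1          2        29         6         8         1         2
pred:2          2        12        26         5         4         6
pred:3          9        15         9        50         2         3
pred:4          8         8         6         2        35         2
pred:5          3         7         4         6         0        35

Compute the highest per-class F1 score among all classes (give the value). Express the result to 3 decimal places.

0.667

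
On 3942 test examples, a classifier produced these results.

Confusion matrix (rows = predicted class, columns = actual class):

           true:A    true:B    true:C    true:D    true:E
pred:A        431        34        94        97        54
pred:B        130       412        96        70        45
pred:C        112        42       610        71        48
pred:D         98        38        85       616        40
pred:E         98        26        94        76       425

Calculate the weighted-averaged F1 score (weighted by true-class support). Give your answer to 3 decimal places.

0.631

Per-class F1 score (2·TP/(2·TP+FP+FN)):
  A: TP=431, FP=34+94+97+54=279, FN=130+112+98+98=438 → 862/1579 = 0.5459
  B: TP=412, FP=130+96+70+45=341, FN=34+42+38+26=140 → 824/1305 = 0.6314
  C: TP=610, FP=112+42+71+48=273, FN=94+96+85+94=369 → 1220/1862 = 0.6552
  D: TP=616, FP=98+38+85+40=261, FN=97+70+71+76=314 → 1232/1807 = 0.6818
  E: TP=425, FP=98+26+94+76=294, FN=54+45+48+40=187 → 850/1331 = 0.6386
Weighted-F1 score = Σ (supportᵢ/N)·F1 scoreᵢ with N=3942: (869/3942)·0.5459 + (552/3942)·0.6314 + (979/3942)·0.6552 + (930/3942)·0.6818 + (612/3942)·0.6386 = 0.631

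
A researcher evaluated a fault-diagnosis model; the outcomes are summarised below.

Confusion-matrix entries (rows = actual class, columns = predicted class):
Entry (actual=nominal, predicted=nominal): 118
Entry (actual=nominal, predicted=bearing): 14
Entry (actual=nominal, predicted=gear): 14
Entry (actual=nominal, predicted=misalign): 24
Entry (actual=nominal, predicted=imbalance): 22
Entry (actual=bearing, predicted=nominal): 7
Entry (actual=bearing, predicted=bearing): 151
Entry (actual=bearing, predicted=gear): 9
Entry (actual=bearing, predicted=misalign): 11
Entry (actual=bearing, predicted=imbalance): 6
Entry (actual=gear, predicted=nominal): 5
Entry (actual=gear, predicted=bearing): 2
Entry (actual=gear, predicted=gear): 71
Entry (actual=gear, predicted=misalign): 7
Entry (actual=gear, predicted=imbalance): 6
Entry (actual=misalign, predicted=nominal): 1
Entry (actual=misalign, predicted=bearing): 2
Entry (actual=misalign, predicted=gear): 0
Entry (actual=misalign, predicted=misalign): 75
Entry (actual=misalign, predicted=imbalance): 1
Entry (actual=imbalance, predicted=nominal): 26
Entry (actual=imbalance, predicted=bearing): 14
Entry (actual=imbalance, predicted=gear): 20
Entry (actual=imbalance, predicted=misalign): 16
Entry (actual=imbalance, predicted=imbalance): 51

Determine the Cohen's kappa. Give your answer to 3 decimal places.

0.610

Observed agreement pₒ = trace/N = 466/673 = 0.6924
Expected agreement pₑ = Σ (rowᵢ·colᵢ)/N² = (192·157 + 184·183 + 91·114 + 79·133 + 127·86)/673² = 0.2111
κ = (pₒ − pₑ)/(1 − pₑ) = (0.6924 − 0.2111)/(1 − 0.2111) = 0.610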